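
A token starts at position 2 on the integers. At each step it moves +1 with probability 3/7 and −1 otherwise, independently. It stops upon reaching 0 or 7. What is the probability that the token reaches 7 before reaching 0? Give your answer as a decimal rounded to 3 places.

0.120

Let r = q/p = (4/7)/(3/7) = 4/3. The recurrence P(i) = p·P(i+1) + q·P(i−1) with P(0)=0, P(7)=1 gives P(i) = (1 − r^i)/(1 − r^7).
P(2) = (1 − (4/3)^2) / (1 − (4/3)^7) = 1701/14197 ≈ 0.120.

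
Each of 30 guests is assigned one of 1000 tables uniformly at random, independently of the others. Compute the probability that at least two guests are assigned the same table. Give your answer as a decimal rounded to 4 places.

It's easier to compute the probability that all 30 are distinct.
P(all distinct) = 1000/1000 · 999/1000 · ··· · 971/1000 ≈ 0.6445.
So the probability of at least one match is 1 − 0.6445 = 0.3555.

0.3555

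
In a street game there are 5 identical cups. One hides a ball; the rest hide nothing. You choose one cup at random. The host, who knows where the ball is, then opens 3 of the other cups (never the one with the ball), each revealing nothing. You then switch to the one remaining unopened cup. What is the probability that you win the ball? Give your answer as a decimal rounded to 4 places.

0.8000

Your original cup holds the ball with probability 1/5, so the other 4 collectively hold it with probability 4/5.
The host can always find 3 empty cups to open, so the reveals don't change that 4/5; it is now spread over the 1 remaining unopened cup.
P(win by switching) = (4/5) · (1/1) = 4/5 ≈ 0.8000.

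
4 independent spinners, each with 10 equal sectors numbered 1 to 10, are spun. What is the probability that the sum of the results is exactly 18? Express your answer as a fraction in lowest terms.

There are 10^4 = 10000 equally likely outcomes.
The number of ordered 4-tuples from {1,…,10} summing to 18 is 540.
P(sum = 18) = 540/10000 = 27/500.

27/500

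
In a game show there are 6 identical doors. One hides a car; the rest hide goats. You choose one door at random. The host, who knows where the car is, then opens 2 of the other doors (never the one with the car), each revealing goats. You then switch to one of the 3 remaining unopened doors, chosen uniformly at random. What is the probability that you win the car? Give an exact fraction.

Your original door holds the car with probability 1/6, so the other 5 collectively hold it with probability 5/6.
The host can always find 2 empty doors to open, so the reveals don't change that 5/6; it is now spread over the 3 remaining unopened doors.
P(win by switching) = (5/6) · (1/3) = 5/18.

5/18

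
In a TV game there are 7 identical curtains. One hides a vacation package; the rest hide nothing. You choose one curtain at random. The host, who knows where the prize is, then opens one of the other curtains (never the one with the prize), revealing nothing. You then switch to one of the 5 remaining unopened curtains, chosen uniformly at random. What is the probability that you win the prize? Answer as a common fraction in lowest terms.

6/35

Your original curtain holds the prize with probability 1/7, so the other 6 collectively hold it with probability 6/7.
The host can always find an empty curtain to open, so this doesn't change that 6/7; it is now spread over the 5 remaining unopened curtains.
P(win by switching) = (6/7) · (1/5) = 6/35.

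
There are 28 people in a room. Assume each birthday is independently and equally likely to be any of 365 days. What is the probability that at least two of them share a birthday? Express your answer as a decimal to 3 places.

0.654

It's easier to compute the probability that all 28 are distinct.
P(all distinct) = 365/365 · 364/365 · ··· · 338/365 ≈ 0.346.
So the probability of at least one match is 1 − 0.346 = 0.654.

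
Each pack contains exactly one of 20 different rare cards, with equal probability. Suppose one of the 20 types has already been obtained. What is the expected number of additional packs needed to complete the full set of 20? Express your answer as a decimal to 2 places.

Starting from 1 distinct type, each trial gives a new one with probability (20−i)/20 when i types are held, so the wait for the next new type is 20/(20−i).
E = 20/19 + 20/18 + 20/17 + 20/16 + 20/15 + 20/14 + 20/13 + 20/12 + 20/11 + 20/10 + 20/9 + 20/8 + 20/7 + 20/6 + 20/5 + 20/4 + 20/3 + 20/2 + 20/1 = 275295799/3879876 ≈ 70.95.

70.95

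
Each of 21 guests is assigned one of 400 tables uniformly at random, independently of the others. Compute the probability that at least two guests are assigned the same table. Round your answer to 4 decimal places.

0.4139

It's easier to compute the probability that all 21 are distinct.
P(all distinct) = 400/400 · 399/400 · ··· · 380/400 ≈ 0.5861.
So the probability of at least one match is 1 − 0.5861 = 0.4139.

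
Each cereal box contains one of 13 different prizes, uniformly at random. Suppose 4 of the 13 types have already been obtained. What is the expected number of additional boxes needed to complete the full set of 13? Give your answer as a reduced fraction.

Starting from 4 distinct types, each trial gives a new one with probability (13−i)/13 when i types are held, so the wait for the next new type is 13/(13−i).
E = 13/9 + 13/8 + 13/7 + 13/6 + 13/5 + 13/4 + 13/3 + 13/2 + 13/1 = 92677/2520.

92677/2520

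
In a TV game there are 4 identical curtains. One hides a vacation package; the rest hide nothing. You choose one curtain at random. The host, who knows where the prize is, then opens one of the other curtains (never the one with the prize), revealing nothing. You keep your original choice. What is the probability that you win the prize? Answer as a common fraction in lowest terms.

The host can always open an empty curtain regardless of your choice, so this gives no information about your original curtain.
P(win by staying) = 1/4.

1/4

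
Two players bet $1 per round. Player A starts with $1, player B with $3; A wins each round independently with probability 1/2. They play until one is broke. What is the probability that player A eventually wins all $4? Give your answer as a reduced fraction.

1/4

With a fair step, P(i) = ½P(i−1) + ½P(i+1) with P(0)=0, P(4)=1 has the linear solution P(i) = i/4.
P(1) = 1/4.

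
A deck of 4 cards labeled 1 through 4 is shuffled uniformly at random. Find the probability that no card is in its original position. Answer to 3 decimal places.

This is the derangement probability: permutations of 4 with no fixed point.
D(4) = 4! · (1 − 1/1! + 1/2! − ··· + (−1)^4/4!) = 9.
P = 9/24 = 3/8 ≈ 0.375.

0.375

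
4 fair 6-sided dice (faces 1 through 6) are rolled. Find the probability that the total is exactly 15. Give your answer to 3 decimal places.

0.108

There are 6^4 = 1296 equally likely outcomes.
The number of ordered 4-tuples from {1,…,6} summing to 15 is 140.
P(sum = 15) = 140/1296 = 35/324 ≈ 0.108.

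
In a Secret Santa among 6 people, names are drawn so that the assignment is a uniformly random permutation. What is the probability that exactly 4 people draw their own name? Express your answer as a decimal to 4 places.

Choose which 4 of the 6 are fixed: C(6,4) = 15 ways.
The remaining 2 must have no fixed point: D(2) = 1.
P = 15·1/720 = 1/48 ≈ 0.0208.

0.0208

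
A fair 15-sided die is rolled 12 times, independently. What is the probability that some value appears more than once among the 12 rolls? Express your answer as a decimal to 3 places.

P(all 12 different) = 15/15 · 14/15 · ··· · 4/15 ≈ 0.002.
P(at least two equal) = 1 − 0.002 = 0.998.

0.998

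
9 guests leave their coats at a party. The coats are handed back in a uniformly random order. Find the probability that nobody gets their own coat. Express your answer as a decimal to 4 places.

This is the derangement probability: permutations of 9 with no fixed point.
D(9) = 9! · (1 − 1/1! + 1/2! − ··· + (−1)^9/9!) = 133496.
P = 133496/362880 = 16687/45360 ≈ 0.3679.

0.3679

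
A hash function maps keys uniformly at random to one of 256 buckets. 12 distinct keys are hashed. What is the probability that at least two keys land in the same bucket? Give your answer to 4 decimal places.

0.2303

It's easier to compute the probability that all 12 are distinct.
P(all distinct) = 256/256 · 255/256 · ··· · 245/256 ≈ 0.7697.
So the probability of at least one match is 1 − 0.7697 = 0.2303.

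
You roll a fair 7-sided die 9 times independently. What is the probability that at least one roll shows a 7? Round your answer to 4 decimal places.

0.7503

P(no roll shows a 7) = (6/7)^9 ≈ 0.2497.
P(at least one) = 1 − 0.2497 = 0.7503.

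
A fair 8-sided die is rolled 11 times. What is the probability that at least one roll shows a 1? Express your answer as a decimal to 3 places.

0.770

P(no roll shows a 1) = (7/8)^11 ≈ 0.230.
P(at least one) = 1 − 0.230 = 0.770.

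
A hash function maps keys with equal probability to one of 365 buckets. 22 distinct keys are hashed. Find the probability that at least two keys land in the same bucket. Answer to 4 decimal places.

0.4757

It's easier to compute the probability that all 22 are distinct.
P(all distinct) = 365/365 · 364/365 · ··· · 344/365 ≈ 0.5243.
So the probability of at least one match is 1 − 0.5243 = 0.4757.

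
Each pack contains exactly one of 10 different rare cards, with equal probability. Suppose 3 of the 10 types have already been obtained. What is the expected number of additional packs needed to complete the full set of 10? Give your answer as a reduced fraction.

Starting from 3 distinct types, each trial gives a new one with probability (10−i)/10 when i types are held, so the wait for the next new type is 10/(10−i).
E = 10/7 + 10/6 + 10/5 + 10/4 + 10/3 + 10/2 + 10/1 = 363/14.

363/14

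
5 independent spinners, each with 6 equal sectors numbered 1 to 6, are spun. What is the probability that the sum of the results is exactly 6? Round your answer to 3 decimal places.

0.001

There are 6^5 = 7776 equally likely outcomes.
The number of ordered 5-tuples from {1,…,6} summing to 6 is 5.
P(sum = 6) = 5/7776 ≈ 0.001.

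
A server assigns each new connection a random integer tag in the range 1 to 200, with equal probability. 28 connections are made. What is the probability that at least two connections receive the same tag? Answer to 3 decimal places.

0.862

It's easier to compute the probability that all 28 are distinct.
P(all distinct) = 200/200 · 199/200 · ··· · 173/200 ≈ 0.138.
So the probability of at least one match is 1 − 0.138 = 0.862.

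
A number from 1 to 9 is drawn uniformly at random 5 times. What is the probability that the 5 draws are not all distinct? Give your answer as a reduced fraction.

1627/2187

P(all 5 different) = 9/9 · 8/9 · ··· · 5/9 = 560/2187.
P(at least two equal) = 1 − 560/2187 = 1627/2187.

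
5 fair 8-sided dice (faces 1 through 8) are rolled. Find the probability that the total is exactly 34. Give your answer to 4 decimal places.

There are 8^5 = 32768 equally likely outcomes.
The number of ordered 5-tuples from {1,…,8} summing to 34 is 210.
P(sum = 34) = 210/32768 = 105/16384 ≈ 0.0064.

0.0064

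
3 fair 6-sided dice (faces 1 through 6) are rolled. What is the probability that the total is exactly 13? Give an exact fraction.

There are 6^3 = 216 equally likely outcomes.
The number of ordered 3-tuples from {1,…,6} summing to 13 is 21.
P(sum = 13) = 21/216 = 7/72.

7/72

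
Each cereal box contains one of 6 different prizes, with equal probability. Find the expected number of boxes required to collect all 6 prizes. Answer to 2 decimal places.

14.70

After i distinct types are collected, each trial gives a new one with probability (6−i)/6, so the expected wait for the next new type is 6/(6−i).
E = 6/6 + 6/5 + 6/4 + 6/3 + 6/2 + 6/1 = 147/10 ≈ 14.70.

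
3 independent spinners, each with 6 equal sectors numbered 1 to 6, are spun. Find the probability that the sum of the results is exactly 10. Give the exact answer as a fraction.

1/8

There are 6^3 = 216 equally likely outcomes.
The number of ordered 3-tuples from {1,…,6} summing to 10 is 27.
P(sum = 10) = 27/216 = 1/8.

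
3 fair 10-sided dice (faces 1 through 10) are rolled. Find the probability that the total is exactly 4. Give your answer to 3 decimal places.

There are 10^3 = 1000 equally likely outcomes.
The number of ordered 3-tuples from {1,…,10} summing to 4 is 3.
P(sum = 4) = 3/1000 ≈ 0.003.

0.003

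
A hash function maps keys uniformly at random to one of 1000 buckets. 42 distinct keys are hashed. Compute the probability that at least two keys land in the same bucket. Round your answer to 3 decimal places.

It's easier to compute the probability that all 42 are distinct.
P(all distinct) = 1000/1000 · 999/1000 · ··· · 959/1000 ≈ 0.418.
So the probability of at least one match is 1 − 0.418 = 0.582.

0.582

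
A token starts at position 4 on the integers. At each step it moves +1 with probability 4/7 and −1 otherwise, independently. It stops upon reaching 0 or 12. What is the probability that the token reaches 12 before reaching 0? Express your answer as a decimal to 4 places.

0.7060

Let r = q/p = (3/7)/(4/7) = 3/4. The recurrence P(i) = p·P(i+1) + q·P(i−1) with P(0)=0, P(12)=1 gives P(i) = (1 − r^i)/(1 − r^12).
P(4) = (1 − (3/4)^4) / (1 − (3/4)^12) = 65536/92833 ≈ 0.7060.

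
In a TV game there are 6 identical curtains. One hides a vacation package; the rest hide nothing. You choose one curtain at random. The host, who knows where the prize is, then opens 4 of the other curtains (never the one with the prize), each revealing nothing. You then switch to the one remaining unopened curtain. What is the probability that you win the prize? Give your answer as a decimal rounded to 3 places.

0.833

Your original curtain holds the prize with probability 1/6, so the other 5 collectively hold it with probability 5/6.
The host can always find 4 empty curtains to open, so the reveals don't change that 5/6; it is now spread over the 1 remaining unopened curtain.
P(win by switching) = (5/6) · (1/1) = 5/6 ≈ 0.833.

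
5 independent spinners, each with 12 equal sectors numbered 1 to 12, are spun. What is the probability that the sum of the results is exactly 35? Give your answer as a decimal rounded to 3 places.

There are 12^5 = 248832 equally likely outcomes.
The number of ordered 5-tuples from {1,…,12} summing to 35 is 11901.
P(sum = 35) = 11901/248832 = 3967/82944 ≈ 0.048.

0.048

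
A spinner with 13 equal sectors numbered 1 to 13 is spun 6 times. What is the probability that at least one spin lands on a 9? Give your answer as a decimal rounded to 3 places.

0.381

P(no spin lands on a 9) = (12/13)^6 ≈ 0.619.
P(at least one) = 1 − 0.619 = 0.381.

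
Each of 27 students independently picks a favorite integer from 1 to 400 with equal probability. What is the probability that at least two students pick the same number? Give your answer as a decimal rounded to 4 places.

It's easier to compute the probability that all 27 are distinct.
P(all distinct) = 400/400 · 399/400 · ··· · 374/400 ≈ 0.4076.
So the probability of at least one match is 1 − 0.4076 = 0.5924.

0.5924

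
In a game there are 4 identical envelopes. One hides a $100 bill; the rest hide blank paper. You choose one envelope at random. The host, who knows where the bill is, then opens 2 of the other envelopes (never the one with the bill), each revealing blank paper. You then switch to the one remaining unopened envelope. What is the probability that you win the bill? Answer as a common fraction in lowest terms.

Your original envelope holds the bill with probability 1/4, so the other 3 collectively hold it with probability 3/4.
The host can always find 2 empty envelopes to open, so the reveals don't change that 3/4; it is now spread over the 1 remaining unopened envelope.
P(win by switching) = (3/4) · (1/1) = 3/4.

3/4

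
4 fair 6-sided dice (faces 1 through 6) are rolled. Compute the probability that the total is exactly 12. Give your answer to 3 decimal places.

0.096

There are 6^4 = 1296 equally likely outcomes.
The number of ordered 4-tuples from {1,…,6} summing to 12 is 125.
P(sum = 12) = 125/1296 ≈ 0.096.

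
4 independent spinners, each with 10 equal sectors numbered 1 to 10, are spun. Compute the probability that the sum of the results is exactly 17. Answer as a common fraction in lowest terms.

6/125

There are 10^4 = 10000 equally likely outcomes.
The number of ordered 4-tuples from {1,…,10} summing to 17 is 480.
P(sum = 17) = 480/10000 = 6/125.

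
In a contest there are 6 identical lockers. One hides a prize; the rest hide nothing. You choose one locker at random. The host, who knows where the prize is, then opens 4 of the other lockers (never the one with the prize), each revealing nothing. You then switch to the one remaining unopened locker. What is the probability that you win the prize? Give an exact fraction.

5/6

Your original locker holds the prize with probability 1/6, so the other 5 collectively hold it with probability 5/6.
The host can always find 4 empty lockers to open, so the reveals don't change that 5/6; it is now spread over the 1 remaining unopened locker.
P(win by switching) = (5/6) · (1/1) = 5/6.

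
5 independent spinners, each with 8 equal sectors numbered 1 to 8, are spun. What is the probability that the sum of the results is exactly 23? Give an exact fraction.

There are 8^5 = 32768 equally likely outcomes.
The number of ordered 5-tuples from {1,…,8} summing to 23 is 2460.
P(sum = 23) = 2460/32768 = 615/8192.

615/8192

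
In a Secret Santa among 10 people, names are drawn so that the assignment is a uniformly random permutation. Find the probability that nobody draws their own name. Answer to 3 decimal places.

This is the derangement probability: permutations of 10 with no fixed point.
D(10) = 10! · (1 − 1/1! + 1/2! − ··· + (−1)^10/10!) = 1334961.
P = 1334961/3628800 = 16481/44800 ≈ 0.368.

0.368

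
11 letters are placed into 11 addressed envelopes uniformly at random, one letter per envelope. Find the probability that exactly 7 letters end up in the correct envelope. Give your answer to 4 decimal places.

Choose which 7 of the 11 are fixed: C(11,7) = 330 ways.
The remaining 4 must have no fixed point: D(4) = 9.
P = 330·9/39916800 = 1/13440 ≈ 0.0001.

0.0001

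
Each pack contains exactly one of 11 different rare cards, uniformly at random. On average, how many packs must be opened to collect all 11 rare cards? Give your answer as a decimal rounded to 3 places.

After i distinct types are collected, each trial gives a new one with probability (11−i)/11, so the expected wait for the next new type is 11/(11−i).
E = 11/11 + 11/10 + 11/9 + 11/8 + 11/7 + 11/6 + 11/5 + 11/4 + 11/3 + 11/2 + 11/1 = 83711/2520 ≈ 33.219.

33.219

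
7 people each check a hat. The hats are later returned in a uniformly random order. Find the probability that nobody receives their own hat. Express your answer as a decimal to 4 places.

This is the derangement probability: permutations of 7 with no fixed point.
D(7) = 7! · (1 − 1/1! + 1/2! − ··· + (−1)^7/7!) = 1854.
P = 1854/5040 = 103/280 ≈ 0.3679.

0.3679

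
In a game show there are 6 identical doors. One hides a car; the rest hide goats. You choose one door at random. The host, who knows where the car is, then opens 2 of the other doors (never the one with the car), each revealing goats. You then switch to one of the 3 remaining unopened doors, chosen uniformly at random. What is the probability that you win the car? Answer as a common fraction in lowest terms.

Your original door holds the car with probability 1/6, so the other 5 collectively hold it with probability 5/6.
The host can always find 2 empty doors to open, so the reveals don't change that 5/6; it is now spread over the 3 remaining unopened doors.
P(win by switching) = (5/6) · (1/3) = 5/18.

5/18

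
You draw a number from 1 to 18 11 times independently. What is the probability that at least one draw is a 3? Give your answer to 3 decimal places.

P(no draw is a 3) = (17/18)^11 ≈ 0.533.
P(at least one) = 1 − 0.533 = 0.467.

0.467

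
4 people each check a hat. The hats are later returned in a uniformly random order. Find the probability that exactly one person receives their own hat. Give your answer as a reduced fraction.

Choose which one is fixed: C(4,1) = 4 ways.
The remaining 3 must have no fixed point: D(3) = 2.
P = 4·2/24 = 1/3.

1/3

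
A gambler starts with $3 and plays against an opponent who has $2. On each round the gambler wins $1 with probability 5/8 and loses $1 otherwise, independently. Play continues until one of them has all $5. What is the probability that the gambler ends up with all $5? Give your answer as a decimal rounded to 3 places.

0.850

Let r = q/p = (3/8)/(5/8) = 3/5. The recurrence P(i) = p·P(i+1) + q·P(i−1) with P(0)=0, P(5)=1 gives P(i) = (1 − r^i)/(1 − r^5).
P(3) = (1 − (3/5)^3) / (1 − (3/5)^5) = 1225/1441 ≈ 0.850.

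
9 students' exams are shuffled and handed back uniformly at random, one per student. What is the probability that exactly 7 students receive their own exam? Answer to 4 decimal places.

Choose which 7 of the 9 are fixed: C(9,7) = 36 ways.
The remaining 2 must have no fixed point: D(2) = 1.
P = 36·1/362880 = 1/10080 ≈ 0.0001.

0.0001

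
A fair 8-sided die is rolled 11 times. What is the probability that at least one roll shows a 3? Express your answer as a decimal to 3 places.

P(no roll shows a 3) = (7/8)^11 ≈ 0.230.
P(at least one) = 1 − 0.230 = 0.770.

0.770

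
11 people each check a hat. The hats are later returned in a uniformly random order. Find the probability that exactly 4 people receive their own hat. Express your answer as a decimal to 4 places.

Choose which 4 of the 11 are fixed: C(11,4) = 330 ways.
The remaining 7 must have no fixed point: D(7) = 1854.
P = 330·1854/39916800 = 103/6720 ≈ 0.0153.

0.0153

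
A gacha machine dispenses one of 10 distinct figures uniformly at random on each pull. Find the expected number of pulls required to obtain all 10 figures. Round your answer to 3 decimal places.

29.290

After i distinct types are collected, each trial gives a new one with probability (10−i)/10, so the expected wait for the next new type is 10/(10−i).
E = 10/10 + 10/9 + 10/8 + 10/7 + 10/6 + 10/5 + 10/4 + 10/3 + 10/2 + 10/1 = 7381/252 ≈ 29.290.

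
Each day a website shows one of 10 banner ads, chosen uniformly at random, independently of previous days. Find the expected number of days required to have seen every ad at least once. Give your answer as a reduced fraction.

After i distinct types are collected, each trial gives a new one with probability (10−i)/10, so the expected wait for the next new type is 10/(10−i).
E = 10/10 + 10/9 + 10/8 + 10/7 + 10/6 + 10/5 + 10/4 + 10/3 + 10/2 + 10/1 = 7381/252.

7381/252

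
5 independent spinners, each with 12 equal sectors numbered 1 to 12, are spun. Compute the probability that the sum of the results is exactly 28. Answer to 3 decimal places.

0.043

There are 12^5 = 248832 equally likely outcomes.
The number of ordered 5-tuples from {1,…,12} summing to 28 is 10725.
P(sum = 28) = 10725/248832 = 3575/82944 ≈ 0.043.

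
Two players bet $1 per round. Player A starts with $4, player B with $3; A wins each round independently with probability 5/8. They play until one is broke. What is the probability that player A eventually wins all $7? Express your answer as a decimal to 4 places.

Let r = q/p = (3/8)/(5/8) = 3/5. The recurrence P(i) = p·P(i+1) + q·P(i−1) with P(0)=0, P(7)=1 gives P(i) = (1 − r^i)/(1 − r^7).
P(4) = (1 − (3/5)^4) / (1 − (3/5)^7) = 34000/37969 ≈ 0.8955.

0.8955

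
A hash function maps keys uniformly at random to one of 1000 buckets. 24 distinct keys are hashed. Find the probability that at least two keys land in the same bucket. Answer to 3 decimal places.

It's easier to compute the probability that all 24 are distinct.
P(all distinct) = 1000/1000 · 999/1000 · ··· · 977/1000 ≈ 0.757.
So the probability of at least one match is 1 − 0.757 = 0.243.

0.243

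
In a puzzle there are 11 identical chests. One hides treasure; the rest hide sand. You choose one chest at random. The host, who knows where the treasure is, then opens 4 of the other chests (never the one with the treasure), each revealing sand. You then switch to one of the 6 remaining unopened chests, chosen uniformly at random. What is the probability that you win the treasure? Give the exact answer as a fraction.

5/33

Your original chest holds the treasure with probability 1/11, so the other 10 collectively hold it with probability 10/11.
The host can always find 4 empty chests to open, so the reveals don't change that 10/11; it is now spread over the 6 remaining unopened chests.
P(win by switching) = (10/11) · (1/6) = 5/33.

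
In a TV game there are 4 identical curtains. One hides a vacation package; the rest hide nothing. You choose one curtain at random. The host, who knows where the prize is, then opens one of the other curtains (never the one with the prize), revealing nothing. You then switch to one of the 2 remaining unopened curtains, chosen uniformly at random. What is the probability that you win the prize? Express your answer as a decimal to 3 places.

Your original curtain holds the prize with probability 1/4, so the other 3 collectively hold it with probability 3/4.
The host can always find an empty curtain to open, so this doesn't change that 3/4; it is now spread over the 2 remaining unopened curtains.
P(win by switching) = (3/4) · (1/2) = 3/8 ≈ 0.375.

0.375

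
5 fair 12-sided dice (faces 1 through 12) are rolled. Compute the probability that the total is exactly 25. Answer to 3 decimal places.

There are 12^5 = 248832 equally likely outcomes.
The number of ordered 5-tuples from {1,…,12} summing to 25 is 8151.
P(sum = 25) = 8151/248832 = 2717/82944 ≈ 0.033.

0.033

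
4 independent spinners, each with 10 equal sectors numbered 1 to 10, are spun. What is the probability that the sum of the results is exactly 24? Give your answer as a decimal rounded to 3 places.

0.063

There are 10^4 = 10000 equally likely outcomes.
The number of ordered 4-tuples from {1,…,10} summing to 24 is 633.
P(sum = 24) = 633/10000 ≈ 0.063.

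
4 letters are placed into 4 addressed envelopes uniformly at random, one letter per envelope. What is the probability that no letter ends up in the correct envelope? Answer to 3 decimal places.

0.375

This is the derangement probability: permutations of 4 with no fixed point.
D(4) = 4! · (1 − 1/1! + 1/2! − ··· + (−1)^4/4!) = 9.
P = 9/24 = 3/8 ≈ 0.375.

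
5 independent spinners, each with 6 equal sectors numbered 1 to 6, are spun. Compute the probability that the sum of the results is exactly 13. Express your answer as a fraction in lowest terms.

35/648

There are 6^5 = 7776 equally likely outcomes.
The number of ordered 5-tuples from {1,…,6} summing to 13 is 420.
P(sum = 13) = 420/7776 = 35/648.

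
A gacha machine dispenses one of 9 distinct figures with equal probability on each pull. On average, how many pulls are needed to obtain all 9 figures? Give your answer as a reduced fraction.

After i distinct types are collected, each trial gives a new one with probability (9−i)/9, so the expected wait for the next new type is 9/(9−i).
E = 9/9 + 9/8 + 9/7 + 9/6 + 9/5 + 9/4 + 9/3 + 9/2 + 9/1 = 7129/280.

7129/280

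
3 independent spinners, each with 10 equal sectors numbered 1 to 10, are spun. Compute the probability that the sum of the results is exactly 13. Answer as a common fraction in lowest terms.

63/1000

There are 10^3 = 1000 equally likely outcomes.
The number of ordered 3-tuples from {1,…,10} summing to 13 is 63.
P(sum = 13) = 63/1000.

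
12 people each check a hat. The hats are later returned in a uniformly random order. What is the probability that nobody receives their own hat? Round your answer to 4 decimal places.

This is the derangement probability: permutations of 12 with no fixed point.
D(12) = 12! · (1 − 1/1! + 1/2! − ··· + (−1)^12/12!) = 176214841.
P = 176214841/479001600 = 16019531/43545600 ≈ 0.3679.

0.3679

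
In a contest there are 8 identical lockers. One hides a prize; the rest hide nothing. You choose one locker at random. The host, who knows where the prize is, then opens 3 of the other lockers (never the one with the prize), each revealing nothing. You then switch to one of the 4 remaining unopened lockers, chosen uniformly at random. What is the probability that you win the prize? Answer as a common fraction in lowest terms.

7/32

Your original locker holds the prize with probability 1/8, so the other 7 collectively hold it with probability 7/8.
The host can always find 3 empty lockers to open, so the reveals don't change that 7/8; it is now spread over the 4 remaining unopened lockers.
P(win by switching) = (7/8) · (1/4) = 7/32.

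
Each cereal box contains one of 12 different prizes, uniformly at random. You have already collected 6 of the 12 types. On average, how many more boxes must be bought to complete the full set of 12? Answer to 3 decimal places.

Starting from 6 distinct types, each trial gives a new one with probability (12−i)/12 when i types are held, so the wait for the next new type is 12/(12−i).
E = 12/6 + 12/5 + 12/4 + 12/3 + 12/2 + 12/1 = 147/5 ≈ 29.400.

29.400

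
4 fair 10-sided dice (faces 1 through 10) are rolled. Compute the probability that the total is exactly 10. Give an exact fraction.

21/2500

There are 10^4 = 10000 equally likely outcomes.
The number of ordered 4-tuples from {1,…,10} summing to 10 is 84.
P(sum = 10) = 84/10000 = 21/2500.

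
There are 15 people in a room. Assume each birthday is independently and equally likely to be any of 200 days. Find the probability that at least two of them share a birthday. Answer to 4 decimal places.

0.4162

It's easier to compute the probability that all 15 are distinct.
P(all distinct) = 200/200 · 199/200 · ··· · 186/200 ≈ 0.5838.
So the probability of at least one match is 1 − 0.5838 = 0.4162.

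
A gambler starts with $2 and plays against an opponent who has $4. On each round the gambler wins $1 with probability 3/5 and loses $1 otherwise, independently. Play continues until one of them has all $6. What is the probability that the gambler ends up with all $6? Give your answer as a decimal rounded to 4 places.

0.6090

Let r = q/p = (2/5)/(3/5) = 2/3. The recurrence P(i) = p·P(i+1) + q·P(i−1) with P(0)=0, P(6)=1 gives P(i) = (1 − r^i)/(1 − r^6).
P(2) = (1 − (2/3)^2) / (1 − (2/3)^6) = 81/133 ≈ 0.6090.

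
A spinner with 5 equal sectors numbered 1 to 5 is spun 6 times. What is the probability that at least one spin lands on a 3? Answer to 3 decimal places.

P(no spin lands on a 3) = (4/5)^6 ≈ 0.262.
P(at least one) = 1 − 0.262 = 0.738.

0.738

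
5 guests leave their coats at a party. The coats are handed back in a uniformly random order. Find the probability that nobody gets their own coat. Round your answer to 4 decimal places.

This is the derangement probability: permutations of 5 with no fixed point.
D(5) = 5! · (1 − 1/1! + 1/2! − ··· + (−1)^5/5!) = 44.
P = 44/120 = 11/30 ≈ 0.3667.

0.3667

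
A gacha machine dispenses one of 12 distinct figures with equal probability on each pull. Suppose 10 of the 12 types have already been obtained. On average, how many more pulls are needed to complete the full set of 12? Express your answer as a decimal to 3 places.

18.000

Starting from 10 distinct types, each trial gives a new one with probability (12−i)/12 when i types are held, so the wait for the next new type is 12/(12−i).
E = 12/2 + 12/1 = 18 ≈ 18.000.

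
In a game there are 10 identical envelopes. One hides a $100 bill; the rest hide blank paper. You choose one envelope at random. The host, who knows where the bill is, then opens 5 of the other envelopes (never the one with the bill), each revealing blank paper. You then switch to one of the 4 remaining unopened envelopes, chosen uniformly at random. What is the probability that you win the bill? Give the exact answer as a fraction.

Your original envelope holds the bill with probability 1/10, so the other 9 collectively hold it with probability 9/10.
The host can always find 5 empty envelopes to open, so the reveals don't change that 9/10; it is now spread over the 4 remaining unopened envelopes.
P(win by switching) = (9/10) · (1/4) = 9/40.

9/40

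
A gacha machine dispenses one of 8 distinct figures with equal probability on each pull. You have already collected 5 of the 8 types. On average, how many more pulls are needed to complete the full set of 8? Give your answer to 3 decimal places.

14.667

Starting from 5 distinct types, each trial gives a new one with probability (8−i)/8 when i types are held, so the wait for the next new type is 8/(8−i).
E = 8/3 + 8/2 + 8/1 = 44/3 ≈ 14.667.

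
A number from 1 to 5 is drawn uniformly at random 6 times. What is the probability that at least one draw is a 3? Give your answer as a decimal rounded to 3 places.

0.738

P(no draw is a 3) = (4/5)^6 ≈ 0.262.
P(at least one) = 1 − 0.262 = 0.738.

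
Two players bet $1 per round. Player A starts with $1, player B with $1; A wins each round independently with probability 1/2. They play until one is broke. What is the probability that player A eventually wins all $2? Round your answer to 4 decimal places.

With a fair step, P(i) = ½P(i−1) + ½P(i+1) with P(0)=0, P(2)=1 has the linear solution P(i) = i/2.
P(1) = 1/2 ≈ 0.5000.

0.5000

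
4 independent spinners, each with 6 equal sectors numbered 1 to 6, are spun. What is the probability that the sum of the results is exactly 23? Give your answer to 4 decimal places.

0.0031

There are 6^4 = 1296 equally likely outcomes.
The number of ordered 4-tuples from {1,…,6} summing to 23 is 4.
P(sum = 23) = 4/1296 = 1/324 ≈ 0.0031.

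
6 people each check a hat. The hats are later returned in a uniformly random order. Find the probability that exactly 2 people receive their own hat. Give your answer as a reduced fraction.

Choose which 2 of the 6 are fixed: C(6,2) = 15 ways.
The remaining 4 must have no fixed point: D(4) = 9.
P = 15·9/720 = 3/16.

3/16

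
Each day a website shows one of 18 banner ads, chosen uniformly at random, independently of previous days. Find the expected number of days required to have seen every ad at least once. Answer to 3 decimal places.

62.912

After i distinct types are collected, each trial gives a new one with probability (18−i)/18, so the expected wait for the next new type is 18/(18−i).
E = 18/18 + 18/17 + 18/16 + 18/15 + 18/14 + 18/13 + 18/12 + 18/11 + 18/10 + 18/9 + 18/8 + 18/7 + 18/6 + 18/5 + 18/4 + 18/3 + 18/2 + 18/1 = 42822903/680680 ≈ 62.912.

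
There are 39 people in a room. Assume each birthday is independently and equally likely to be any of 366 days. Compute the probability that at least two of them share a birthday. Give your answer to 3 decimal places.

0.877

It's easier to compute the probability that all 39 are distinct.
P(all distinct) = 366/366 · 365/366 · ··· · 328/366 ≈ 0.123.
So the probability of at least one match is 1 − 0.123 = 0.877.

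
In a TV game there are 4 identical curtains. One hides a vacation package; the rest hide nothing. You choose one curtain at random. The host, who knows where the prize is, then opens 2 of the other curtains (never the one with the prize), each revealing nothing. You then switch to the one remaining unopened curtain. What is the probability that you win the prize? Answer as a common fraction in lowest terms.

Your original curtain holds the prize with probability 1/4, so the other 3 collectively hold it with probability 3/4.
The host can always find 2 empty curtains to open, so the reveals don't change that 3/4; it is now spread over the 1 remaining unopened curtain.
P(win by switching) = (3/4) · (1/1) = 3/4.

3/4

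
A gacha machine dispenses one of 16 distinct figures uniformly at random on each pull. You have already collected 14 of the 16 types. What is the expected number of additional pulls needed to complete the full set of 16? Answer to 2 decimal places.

24.00

Starting from 14 distinct types, each trial gives a new one with probability (16−i)/16 when i types are held, so the wait for the next new type is 16/(16−i).
E = 16/2 + 16/1 = 24 ≈ 24.00.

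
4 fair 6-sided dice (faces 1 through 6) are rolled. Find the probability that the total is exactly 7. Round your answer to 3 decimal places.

0.015

There are 6^4 = 1296 equally likely outcomes.
The number of ordered 4-tuples from {1,…,6} summing to 7 is 20.
P(sum = 7) = 20/1296 = 5/324 ≈ 0.015.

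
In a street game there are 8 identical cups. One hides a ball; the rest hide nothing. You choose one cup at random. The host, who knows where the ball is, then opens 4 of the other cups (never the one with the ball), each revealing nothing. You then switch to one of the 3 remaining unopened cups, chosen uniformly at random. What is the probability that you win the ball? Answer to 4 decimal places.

Your original cup holds the ball with probability 1/8, so the other 7 collectively hold it with probability 7/8.
The host can always find 4 empty cups to open, so the reveals don't change that 7/8; it is now spread over the 3 remaining unopened cups.
P(win by switching) = (7/8) · (1/3) = 7/24 ≈ 0.2917.

0.2917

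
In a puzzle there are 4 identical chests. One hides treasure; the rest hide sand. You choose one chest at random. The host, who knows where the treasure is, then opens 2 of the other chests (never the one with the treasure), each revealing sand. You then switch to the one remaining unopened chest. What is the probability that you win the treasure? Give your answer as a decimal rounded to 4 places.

Your original chest holds the treasure with probability 1/4, so the other 3 collectively hold it with probability 3/4.
The host can always find 2 empty chests to open, so the reveals don't change that 3/4; it is now spread over the 1 remaining unopened chest.
P(win by switching) = (3/4) · (1/1) = 3/4 ≈ 0.7500.

0.7500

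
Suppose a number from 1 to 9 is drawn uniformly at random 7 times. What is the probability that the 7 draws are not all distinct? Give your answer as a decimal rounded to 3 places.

P(all 7 different) = 9/9 · 8/9 · ··· · 3/9 ≈ 0.038.
P(at least two equal) = 1 − 0.038 = 0.962.

0.962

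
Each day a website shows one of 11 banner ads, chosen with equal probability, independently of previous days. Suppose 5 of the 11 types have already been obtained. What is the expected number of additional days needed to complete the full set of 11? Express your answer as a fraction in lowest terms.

Starting from 5 distinct types, each trial gives a new one with probability (11−i)/11 when i types are held, so the wait for the next new type is 11/(11−i).
E = 11/6 + 11/5 + 11/4 + 11/3 + 11/2 + 11/1 = 539/20.

539/20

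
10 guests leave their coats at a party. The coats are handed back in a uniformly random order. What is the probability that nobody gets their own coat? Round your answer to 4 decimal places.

This is the derangement probability: permutations of 10 with no fixed point.
D(10) = 10! · (1 − 1/1! + 1/2! − ··· + (−1)^10/10!) = 1334961.
P = 1334961/3628800 = 16481/44800 ≈ 0.3679.

0.3679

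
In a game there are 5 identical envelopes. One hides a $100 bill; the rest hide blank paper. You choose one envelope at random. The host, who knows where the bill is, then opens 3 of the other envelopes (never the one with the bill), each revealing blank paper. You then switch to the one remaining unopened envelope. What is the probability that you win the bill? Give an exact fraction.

Your original envelope holds the bill with probability 1/5, so the other 4 collectively hold it with probability 4/5.
The host can always find 3 empty envelopes to open, so the reveals don't change that 4/5; it is now spread over the 1 remaining unopened envelope.
P(win by switching) = (4/5) · (1/1) = 4/5.

4/5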